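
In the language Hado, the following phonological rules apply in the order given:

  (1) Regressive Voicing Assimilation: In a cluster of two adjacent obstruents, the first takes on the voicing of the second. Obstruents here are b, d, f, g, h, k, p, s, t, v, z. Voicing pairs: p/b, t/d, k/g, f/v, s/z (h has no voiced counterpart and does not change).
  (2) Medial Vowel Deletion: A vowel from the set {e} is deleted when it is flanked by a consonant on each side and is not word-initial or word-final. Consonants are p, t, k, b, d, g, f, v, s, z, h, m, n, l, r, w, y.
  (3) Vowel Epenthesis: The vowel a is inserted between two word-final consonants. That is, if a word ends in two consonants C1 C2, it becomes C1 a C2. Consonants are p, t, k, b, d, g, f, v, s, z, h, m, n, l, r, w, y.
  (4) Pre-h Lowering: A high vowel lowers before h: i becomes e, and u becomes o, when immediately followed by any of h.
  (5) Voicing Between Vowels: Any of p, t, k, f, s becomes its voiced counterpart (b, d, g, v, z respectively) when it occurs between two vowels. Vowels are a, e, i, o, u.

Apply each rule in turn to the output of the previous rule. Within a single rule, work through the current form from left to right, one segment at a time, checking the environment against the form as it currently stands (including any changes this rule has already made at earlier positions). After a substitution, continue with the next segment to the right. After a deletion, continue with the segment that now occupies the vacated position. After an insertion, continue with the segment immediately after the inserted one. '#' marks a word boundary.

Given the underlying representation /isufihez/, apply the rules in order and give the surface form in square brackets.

(1) Regressive Voicing Assimilation: no change — [isufihez]
(2) Medial Vowel Deletion: [isufihez] → [isufihz]
(3) Vowel Epenthesis: [isufihz] → [isufihaz]
(4) Pre-h Lowering: [isufihaz] → [isufehaz]
(5) Voicing Between Vowels: [isufehaz] → [izuvehaz]

[izuvehaz]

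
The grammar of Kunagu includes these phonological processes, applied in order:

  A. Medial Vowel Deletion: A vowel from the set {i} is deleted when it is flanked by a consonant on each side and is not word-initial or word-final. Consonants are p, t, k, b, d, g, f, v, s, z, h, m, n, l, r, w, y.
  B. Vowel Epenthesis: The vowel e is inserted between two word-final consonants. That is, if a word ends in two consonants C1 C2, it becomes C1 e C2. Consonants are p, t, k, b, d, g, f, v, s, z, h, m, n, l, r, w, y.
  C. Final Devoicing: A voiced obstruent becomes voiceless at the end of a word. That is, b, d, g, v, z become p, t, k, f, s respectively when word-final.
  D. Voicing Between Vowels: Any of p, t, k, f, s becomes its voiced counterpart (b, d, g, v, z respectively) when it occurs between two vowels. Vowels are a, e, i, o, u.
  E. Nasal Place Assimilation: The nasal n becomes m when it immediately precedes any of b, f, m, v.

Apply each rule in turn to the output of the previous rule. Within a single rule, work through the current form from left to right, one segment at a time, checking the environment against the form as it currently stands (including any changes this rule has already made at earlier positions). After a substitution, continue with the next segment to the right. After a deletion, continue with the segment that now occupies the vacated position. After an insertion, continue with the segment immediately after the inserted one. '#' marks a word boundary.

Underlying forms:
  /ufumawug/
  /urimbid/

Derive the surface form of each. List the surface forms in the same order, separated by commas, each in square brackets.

[uvumawuk], [urmbet]

/ufumawug/:
  A Medial Vowel Deletion: no change — [ufumawug]
  B Vowel Epenthesis: no change — [ufumawug]
  C Final Devoicing: [ufumawug] → [ufumawuk]
  D Voicing Between Vowels: [ufumawuk] → [uvumawuk]
  E Nasal Place Assimilation: no change — [uvumawuk]
/urimbid/:
  A Medial Vowel Deletion: [urimbid] → [urmbd]
  B Vowel Epenthesis: [urmbd] → [urmbed]
  C Final Devoicing: [urmbed] → [urmbet]
  D Voicing Between Vowels: no change — [urmbet]
  E Nasal Place Assimilation: no change — [urmbet]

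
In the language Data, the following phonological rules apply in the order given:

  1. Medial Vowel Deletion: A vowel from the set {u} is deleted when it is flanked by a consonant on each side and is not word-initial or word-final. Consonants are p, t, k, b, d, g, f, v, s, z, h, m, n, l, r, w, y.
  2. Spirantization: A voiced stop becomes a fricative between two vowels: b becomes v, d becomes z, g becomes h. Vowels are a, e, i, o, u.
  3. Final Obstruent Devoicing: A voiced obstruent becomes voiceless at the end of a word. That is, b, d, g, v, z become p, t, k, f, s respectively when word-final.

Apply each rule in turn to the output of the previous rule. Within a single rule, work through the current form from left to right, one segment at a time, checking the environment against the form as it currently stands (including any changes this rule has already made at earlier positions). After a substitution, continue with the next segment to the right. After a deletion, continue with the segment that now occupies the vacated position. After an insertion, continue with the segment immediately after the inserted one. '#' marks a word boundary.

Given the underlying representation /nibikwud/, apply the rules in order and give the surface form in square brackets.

1 Medial Vowel Deletion: [nibikwud] → [nibikwd]
2 Spirantization: [nibikwd] → [nivikwd]
3 Final Obstruent Devoicing: [nivikwd] → [nivikwt]

[nivikwt]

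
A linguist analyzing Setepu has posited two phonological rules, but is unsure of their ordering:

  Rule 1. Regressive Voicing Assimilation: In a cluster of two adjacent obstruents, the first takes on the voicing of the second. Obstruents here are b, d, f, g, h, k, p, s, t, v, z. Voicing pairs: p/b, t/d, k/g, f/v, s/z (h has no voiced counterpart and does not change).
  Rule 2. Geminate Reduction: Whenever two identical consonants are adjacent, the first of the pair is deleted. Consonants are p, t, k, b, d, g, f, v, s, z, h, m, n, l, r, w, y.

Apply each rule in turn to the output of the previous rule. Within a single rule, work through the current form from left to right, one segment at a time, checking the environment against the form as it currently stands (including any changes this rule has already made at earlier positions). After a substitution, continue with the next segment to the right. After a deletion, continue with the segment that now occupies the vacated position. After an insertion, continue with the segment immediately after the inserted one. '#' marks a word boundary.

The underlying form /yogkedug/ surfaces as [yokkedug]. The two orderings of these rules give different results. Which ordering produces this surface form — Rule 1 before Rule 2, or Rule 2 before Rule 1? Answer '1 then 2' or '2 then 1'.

2 then 1

Order 1 then 2:
  1 Regressive Voicing Assimilation: [yogkedug] → [yokkedug]
  2 Geminate Reduction: [yokkedug] → [yokedug]
  result: [yokedug]
Order 2 then 1:
  2 Geminate Reduction: no change — [yogkedug]
  1 Regressive Voicing Assimilation: [yogkedug] → [yokkedug]
  result: [yokkedug]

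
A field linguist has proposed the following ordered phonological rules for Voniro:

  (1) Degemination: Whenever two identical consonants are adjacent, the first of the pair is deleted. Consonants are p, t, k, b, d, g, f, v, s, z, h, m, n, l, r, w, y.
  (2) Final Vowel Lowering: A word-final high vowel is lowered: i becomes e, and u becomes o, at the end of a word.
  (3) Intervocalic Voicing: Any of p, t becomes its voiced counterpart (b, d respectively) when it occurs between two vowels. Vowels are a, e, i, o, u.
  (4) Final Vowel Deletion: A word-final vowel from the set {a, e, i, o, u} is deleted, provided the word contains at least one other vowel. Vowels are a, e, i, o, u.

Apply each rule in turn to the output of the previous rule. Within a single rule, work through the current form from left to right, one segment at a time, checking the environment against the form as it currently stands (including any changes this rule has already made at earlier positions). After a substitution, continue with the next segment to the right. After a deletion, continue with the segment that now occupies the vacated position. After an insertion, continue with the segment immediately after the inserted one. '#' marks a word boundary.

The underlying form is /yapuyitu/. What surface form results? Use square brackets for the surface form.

[yabuyid]

(1) Degemination: no change — [yapuyitu]
(2) Final Vowel Lowering: [yapuyitu] → [yapuyito]
(3) Intervocalic Voicing: [yapuyito] → [yabuyido]
(4) Final Vowel Deletion: [yabuyido] → [yabuyid]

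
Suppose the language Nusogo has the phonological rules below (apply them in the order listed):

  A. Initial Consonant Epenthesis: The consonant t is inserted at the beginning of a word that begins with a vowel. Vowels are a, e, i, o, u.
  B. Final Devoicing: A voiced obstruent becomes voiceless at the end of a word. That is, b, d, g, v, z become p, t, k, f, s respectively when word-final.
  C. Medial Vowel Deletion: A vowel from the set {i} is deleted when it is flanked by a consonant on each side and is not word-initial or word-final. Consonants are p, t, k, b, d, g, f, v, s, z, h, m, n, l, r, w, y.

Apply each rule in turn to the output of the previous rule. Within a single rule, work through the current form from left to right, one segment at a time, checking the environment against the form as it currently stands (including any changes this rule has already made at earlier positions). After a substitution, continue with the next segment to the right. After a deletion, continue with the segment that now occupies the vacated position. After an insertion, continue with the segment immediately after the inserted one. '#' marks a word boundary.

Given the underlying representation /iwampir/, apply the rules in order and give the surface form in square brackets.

[twampr]

A Initial Consonant Epenthesis: [iwampir] → [tiwampir]
B Final Devoicing: no change — [tiwampir]
C Medial Vowel Deletion: [tiwampir] → [twampr]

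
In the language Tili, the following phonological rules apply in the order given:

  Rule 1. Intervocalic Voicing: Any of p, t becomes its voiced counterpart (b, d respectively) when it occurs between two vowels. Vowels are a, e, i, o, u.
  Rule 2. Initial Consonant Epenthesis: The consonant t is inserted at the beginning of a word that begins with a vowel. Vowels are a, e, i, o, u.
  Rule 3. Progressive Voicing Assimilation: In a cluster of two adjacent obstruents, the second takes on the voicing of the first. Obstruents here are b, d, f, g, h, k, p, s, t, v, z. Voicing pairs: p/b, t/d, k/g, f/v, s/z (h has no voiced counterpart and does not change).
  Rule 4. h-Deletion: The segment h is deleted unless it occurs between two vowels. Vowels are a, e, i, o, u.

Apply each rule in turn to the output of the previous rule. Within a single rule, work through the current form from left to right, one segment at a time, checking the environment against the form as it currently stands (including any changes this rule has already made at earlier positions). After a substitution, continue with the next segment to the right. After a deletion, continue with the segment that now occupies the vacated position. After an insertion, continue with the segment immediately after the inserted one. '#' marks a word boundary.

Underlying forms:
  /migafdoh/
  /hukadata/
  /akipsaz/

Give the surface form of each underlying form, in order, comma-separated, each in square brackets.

[migafto], [ukadada], [takipsaz]

/migafdoh/:
  Rule 1 Intervocalic Voicing: no change — [migafdoh]
  Rule 2 Initial Consonant Epenthesis: no change — [migafdoh]
  Rule 3 Progressive Voicing Assimilation: [migafdoh] → [migaftoh]
  Rule 4 h-Deletion: [migaftoh] → [migafto]
/hukadata/:
  Rule 1 Intervocalic Voicing: [hukadata] → [hukadada]
  Rule 2 Initial Consonant Epenthesis: no change — [hukadada]
  Rule 3 Progressive Voicing Assimilation: no change — [hukadada]
  Rule 4 h-Deletion: [hukadada] → [ukadada]
/akipsaz/:
  Rule 1 Intervocalic Voicing: no change — [akipsaz]
  Rule 2 Initial Consonant Epenthesis: [akipsaz] → [takipsaz]
  Rule 3 Progressive Voicing Assimilation: no change — [takipsaz]
  Rule 4 h-Deletion: no change — [takipsaz]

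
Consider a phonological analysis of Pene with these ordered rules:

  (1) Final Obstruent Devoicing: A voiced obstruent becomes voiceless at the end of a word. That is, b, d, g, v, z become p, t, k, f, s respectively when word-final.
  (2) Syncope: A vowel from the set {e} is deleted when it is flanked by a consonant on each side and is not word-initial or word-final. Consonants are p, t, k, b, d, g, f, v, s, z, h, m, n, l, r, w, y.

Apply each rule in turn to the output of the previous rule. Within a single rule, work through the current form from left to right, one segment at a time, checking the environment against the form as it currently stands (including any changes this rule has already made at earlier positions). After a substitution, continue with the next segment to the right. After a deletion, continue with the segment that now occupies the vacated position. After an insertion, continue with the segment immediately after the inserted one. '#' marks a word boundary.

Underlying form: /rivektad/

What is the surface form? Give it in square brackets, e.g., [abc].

(1) Final Obstruent Devoicing: [rivektad] → [rivektat]
(2) Syncope: [rivektat] → [rivktat]

[rivktat]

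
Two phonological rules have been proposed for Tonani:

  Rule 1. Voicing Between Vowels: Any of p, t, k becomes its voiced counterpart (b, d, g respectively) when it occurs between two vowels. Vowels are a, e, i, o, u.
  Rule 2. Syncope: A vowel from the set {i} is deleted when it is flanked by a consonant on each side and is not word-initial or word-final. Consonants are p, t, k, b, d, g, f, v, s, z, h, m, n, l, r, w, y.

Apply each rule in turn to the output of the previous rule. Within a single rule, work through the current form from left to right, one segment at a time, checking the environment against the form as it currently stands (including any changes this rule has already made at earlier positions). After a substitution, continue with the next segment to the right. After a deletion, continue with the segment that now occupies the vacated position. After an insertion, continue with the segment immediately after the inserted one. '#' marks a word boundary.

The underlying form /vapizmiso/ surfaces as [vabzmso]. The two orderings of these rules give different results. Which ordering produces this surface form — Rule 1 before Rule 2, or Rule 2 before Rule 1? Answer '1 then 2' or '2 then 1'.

Order 1 then 2:
  1 Voicing Between Vowels: [vapizmiso] → [vabizmiso]
  2 Syncope: [vabizmiso] → [vabzmso]
  result: [vabzmso]
Order 2 then 1:
  2 Syncope: [vapizmiso] → [vapzmso]
  1 Voicing Between Vowels: no change — [vapzmso]
  result: [vapzmso]

1 then 2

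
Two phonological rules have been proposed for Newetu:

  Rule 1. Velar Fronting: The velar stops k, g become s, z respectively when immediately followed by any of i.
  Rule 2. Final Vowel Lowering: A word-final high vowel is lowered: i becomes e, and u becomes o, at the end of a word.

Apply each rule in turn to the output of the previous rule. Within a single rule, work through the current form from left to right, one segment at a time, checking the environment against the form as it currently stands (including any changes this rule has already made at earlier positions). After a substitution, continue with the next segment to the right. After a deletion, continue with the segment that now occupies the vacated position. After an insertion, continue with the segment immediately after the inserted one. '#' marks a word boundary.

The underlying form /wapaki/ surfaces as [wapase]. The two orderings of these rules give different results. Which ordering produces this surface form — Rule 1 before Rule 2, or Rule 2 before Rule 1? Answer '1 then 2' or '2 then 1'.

Order 1 then 2:
  1 Velar Fronting: [wapaki] → [wapasi]
  2 Final Vowel Lowering: [wapasi] → [wapase]
  result: [wapase]
Order 2 then 1:
  2 Final Vowel Lowering: [wapaki] → [wapake]
  1 Velar Fronting: no change — [wapake]
  result: [wapake]

1 then 2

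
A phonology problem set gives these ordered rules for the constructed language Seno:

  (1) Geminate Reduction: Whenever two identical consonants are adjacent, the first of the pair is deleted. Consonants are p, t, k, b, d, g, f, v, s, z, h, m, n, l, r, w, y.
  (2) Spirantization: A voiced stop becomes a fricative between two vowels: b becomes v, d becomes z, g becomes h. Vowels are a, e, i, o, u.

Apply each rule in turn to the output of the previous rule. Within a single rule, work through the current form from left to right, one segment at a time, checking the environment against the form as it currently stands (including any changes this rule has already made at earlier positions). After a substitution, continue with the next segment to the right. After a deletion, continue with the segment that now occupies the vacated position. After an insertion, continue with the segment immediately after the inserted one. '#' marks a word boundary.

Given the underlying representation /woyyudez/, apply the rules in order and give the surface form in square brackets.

[woyuzez]

(1) Geminate Reduction: [woyyudez] → [woyudez]
(2) Spirantization: [woyudez] → [woyuzez]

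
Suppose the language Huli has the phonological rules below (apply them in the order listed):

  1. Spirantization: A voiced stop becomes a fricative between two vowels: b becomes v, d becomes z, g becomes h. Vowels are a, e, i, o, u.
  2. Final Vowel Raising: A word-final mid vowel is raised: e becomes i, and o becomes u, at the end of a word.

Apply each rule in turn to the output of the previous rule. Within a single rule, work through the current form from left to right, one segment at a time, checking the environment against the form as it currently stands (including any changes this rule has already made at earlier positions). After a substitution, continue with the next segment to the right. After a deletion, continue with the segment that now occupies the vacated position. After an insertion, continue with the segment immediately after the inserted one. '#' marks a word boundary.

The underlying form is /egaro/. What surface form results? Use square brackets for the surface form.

[eharu]

1 Spirantization: [egaro] → [eharo]
2 Final Vowel Raising: [eharo] → [eharu]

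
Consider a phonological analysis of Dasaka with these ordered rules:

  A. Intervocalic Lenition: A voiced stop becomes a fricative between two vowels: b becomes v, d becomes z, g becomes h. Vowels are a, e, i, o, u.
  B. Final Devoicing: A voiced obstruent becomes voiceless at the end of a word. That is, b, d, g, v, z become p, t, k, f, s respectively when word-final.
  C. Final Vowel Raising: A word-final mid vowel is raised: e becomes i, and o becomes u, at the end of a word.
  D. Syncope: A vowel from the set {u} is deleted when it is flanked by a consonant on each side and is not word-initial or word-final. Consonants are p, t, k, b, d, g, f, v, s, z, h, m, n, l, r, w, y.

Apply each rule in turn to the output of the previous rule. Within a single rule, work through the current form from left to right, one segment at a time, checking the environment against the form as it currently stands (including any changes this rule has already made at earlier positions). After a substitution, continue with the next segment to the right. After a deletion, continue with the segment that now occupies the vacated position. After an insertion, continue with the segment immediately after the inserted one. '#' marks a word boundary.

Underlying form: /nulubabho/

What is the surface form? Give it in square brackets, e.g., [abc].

[nlvabhu]

A Intervocalic Lenition: [nulubabho] → [nuluvabho]
B Final Devoicing: no change — [nuluvabho]
C Final Vowel Raising: [nuluvabho] → [nuluvabhu]
D Syncope: [nuluvabhu] → [nlvabhu]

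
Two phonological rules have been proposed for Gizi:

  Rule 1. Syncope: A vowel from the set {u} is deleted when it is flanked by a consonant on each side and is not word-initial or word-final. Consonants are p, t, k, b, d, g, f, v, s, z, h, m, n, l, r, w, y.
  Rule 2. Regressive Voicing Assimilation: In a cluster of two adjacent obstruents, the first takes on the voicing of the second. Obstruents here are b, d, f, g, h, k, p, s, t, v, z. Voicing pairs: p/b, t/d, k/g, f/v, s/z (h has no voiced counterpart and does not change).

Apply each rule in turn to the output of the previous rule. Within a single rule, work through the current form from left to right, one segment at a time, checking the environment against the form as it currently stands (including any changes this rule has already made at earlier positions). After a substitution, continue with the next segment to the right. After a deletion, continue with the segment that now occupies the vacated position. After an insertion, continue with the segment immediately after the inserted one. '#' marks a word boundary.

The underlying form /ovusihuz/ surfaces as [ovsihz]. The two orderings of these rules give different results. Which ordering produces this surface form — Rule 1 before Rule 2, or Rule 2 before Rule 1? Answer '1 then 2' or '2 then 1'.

Order 1 then 2:
  1 Syncope: [ovusihuz] → [ovsihz]
  2 Regressive Voicing Assimilation: [ovsihz] → [ofsihz]
  result: [ofsihz]
Order 2 then 1:
  2 Regressive Voicing Assimilation: no change — [ovusihuz]
  1 Syncope: [ovusihuz] → [ovsihz]
  result: [ovsihz]

2 then 1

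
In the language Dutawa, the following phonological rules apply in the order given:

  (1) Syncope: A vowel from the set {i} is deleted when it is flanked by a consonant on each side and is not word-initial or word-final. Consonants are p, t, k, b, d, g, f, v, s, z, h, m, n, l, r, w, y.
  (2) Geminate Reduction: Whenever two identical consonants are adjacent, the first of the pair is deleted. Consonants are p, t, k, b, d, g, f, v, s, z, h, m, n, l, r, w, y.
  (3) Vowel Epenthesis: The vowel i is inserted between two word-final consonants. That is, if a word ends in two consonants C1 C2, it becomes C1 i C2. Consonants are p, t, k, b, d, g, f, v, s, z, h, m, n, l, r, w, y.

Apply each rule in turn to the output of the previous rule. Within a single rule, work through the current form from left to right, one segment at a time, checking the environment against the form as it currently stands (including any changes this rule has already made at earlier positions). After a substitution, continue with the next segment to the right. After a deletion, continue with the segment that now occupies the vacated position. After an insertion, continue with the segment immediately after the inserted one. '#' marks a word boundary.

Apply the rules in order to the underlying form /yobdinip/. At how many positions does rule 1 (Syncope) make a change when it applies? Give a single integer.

(1) Syncope: [yobdinip] → [yobdnp]
(2) Geminate Reduction: no change — [yobdnp]
(3) Vowel Epenthesis: [yobdnp] → [yobdnip]
Rule 1 changed 2 position(s).

2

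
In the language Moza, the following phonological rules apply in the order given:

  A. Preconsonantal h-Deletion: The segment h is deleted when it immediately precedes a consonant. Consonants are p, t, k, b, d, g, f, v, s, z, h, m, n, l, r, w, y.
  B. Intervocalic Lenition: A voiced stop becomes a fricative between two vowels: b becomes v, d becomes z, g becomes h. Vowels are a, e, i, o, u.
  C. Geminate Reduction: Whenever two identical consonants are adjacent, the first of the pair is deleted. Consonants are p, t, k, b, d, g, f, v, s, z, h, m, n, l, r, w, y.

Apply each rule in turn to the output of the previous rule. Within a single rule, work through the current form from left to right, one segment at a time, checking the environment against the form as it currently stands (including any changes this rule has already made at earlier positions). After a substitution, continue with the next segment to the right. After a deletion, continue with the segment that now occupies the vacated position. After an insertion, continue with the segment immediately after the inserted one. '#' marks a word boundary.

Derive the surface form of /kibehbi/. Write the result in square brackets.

[kivevi]

A Preconsonantal h-Deletion: [kibehbi] → [kibebi]
B Intervocalic Lenition: [kibebi] → [kivevi]
C Geminate Reduction: no change — [kivevi]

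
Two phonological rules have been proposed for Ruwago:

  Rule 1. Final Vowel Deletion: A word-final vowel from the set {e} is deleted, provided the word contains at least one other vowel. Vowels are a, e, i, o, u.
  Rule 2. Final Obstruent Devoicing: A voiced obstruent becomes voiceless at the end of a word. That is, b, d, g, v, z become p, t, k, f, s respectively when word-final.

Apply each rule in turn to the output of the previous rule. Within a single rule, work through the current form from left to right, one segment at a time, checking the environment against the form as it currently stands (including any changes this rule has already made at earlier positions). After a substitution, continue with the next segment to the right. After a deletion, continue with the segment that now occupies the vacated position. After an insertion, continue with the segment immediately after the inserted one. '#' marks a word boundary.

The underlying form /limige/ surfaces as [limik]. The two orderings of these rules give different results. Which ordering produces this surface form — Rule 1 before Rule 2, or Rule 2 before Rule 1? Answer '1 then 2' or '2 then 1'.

Order 1 then 2:
  1 Final Vowel Deletion: [limige] → [limig]
  2 Final Obstruent Devoicing: [limig] → [limik]
  result: [limik]
Order 2 then 1:
  2 Final Obstruent Devoicing: no change — [limige]
  1 Final Vowel Deletion: [limige] → [limig]
  result: [limig]

1 then 2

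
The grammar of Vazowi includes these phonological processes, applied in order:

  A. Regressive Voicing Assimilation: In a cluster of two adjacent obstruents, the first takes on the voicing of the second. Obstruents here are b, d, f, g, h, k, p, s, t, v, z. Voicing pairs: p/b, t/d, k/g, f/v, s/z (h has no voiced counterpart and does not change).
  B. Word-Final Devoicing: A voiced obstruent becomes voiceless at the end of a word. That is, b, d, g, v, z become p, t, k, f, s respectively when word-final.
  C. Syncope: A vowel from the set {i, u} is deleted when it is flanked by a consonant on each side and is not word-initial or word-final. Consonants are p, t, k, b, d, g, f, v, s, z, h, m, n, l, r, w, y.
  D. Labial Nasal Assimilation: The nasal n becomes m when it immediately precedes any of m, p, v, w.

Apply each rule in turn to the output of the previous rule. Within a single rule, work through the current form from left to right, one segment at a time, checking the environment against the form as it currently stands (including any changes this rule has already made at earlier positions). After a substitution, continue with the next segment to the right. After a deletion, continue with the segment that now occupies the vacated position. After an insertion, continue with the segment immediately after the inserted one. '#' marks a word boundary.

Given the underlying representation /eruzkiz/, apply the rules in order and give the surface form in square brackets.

A Regressive Voicing Assimilation: [eruzkiz] → [eruskiz]
B Word-Final Devoicing: [eruskiz] → [eruskis]
C Syncope: [eruskis] → [ersks]
D Labial Nasal Assimilation: no change — [ersks]

[ersks]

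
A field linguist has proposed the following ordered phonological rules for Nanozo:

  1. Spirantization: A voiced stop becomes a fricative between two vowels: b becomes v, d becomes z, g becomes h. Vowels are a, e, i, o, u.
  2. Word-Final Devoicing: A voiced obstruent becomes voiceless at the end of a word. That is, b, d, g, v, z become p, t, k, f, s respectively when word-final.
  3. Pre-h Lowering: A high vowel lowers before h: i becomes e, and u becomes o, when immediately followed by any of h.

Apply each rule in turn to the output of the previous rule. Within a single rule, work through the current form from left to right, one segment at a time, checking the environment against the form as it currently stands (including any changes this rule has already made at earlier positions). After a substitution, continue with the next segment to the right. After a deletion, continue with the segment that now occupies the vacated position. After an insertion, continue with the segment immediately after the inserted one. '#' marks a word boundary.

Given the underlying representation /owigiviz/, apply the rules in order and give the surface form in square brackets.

1 Spirantization: [owigiviz] → [owihiviz]
2 Word-Final Devoicing: [owihiviz] → [owihivis]
3 Pre-h Lowering: [owihivis] → [owehivis]

[owehivis]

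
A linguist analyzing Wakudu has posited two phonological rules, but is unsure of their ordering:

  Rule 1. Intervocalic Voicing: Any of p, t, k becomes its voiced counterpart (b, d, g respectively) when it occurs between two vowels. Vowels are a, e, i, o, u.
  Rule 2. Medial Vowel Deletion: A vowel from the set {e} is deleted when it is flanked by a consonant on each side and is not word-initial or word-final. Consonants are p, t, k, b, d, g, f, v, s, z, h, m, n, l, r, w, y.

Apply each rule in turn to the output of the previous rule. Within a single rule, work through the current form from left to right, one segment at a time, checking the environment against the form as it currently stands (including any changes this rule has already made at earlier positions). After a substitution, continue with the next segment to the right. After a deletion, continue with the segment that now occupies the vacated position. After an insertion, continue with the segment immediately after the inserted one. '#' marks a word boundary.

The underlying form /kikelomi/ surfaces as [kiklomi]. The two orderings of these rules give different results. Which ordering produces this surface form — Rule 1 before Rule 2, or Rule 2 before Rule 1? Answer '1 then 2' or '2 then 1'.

Order 1 then 2:
  1 Intervocalic Voicing: [kikelomi] → [kigelomi]
  2 Medial Vowel Deletion: [kigelomi] → [kiglomi]
  result: [kiglomi]
Order 2 then 1:
  2 Medial Vowel Deletion: [kikelomi] → [kiklomi]
  1 Intervocalic Voicing: no change — [kiklomi]
  result: [kiklomi]

2 then 1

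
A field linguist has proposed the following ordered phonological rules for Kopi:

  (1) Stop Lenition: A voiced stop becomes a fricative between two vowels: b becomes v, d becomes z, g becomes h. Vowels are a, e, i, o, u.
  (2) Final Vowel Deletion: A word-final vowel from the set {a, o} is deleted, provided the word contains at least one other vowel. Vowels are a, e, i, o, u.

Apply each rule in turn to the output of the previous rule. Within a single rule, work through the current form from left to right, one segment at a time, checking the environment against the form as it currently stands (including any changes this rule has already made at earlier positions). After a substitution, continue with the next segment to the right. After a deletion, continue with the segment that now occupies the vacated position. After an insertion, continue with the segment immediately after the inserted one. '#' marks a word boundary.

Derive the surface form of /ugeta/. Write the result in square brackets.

[uhet]

(1) Stop Lenition: [ugeta] → [uheta]
(2) Final Vowel Deletion: [uheta] → [uhet]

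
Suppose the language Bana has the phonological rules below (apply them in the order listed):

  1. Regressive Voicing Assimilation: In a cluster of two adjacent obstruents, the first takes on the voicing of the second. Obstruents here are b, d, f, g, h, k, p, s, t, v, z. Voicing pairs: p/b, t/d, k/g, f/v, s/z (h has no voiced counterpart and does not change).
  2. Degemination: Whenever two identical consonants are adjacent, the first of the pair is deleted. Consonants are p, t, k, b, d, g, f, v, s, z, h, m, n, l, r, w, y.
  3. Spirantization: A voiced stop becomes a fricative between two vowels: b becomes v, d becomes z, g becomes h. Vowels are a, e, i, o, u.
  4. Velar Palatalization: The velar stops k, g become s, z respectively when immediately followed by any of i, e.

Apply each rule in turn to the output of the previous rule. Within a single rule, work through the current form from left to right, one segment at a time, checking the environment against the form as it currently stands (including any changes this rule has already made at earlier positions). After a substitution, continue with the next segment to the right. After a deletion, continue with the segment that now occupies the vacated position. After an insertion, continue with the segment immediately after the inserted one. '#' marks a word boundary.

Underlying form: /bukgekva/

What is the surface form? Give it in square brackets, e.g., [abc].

1 Regressive Voicing Assimilation: [bukgekva] → [buggegva]
2 Degemination: [buggegva] → [bugegva]
3 Spirantization: [bugegva] → [buhegva]
4 Velar Palatalization: no change — [buhegva]

[buhegva]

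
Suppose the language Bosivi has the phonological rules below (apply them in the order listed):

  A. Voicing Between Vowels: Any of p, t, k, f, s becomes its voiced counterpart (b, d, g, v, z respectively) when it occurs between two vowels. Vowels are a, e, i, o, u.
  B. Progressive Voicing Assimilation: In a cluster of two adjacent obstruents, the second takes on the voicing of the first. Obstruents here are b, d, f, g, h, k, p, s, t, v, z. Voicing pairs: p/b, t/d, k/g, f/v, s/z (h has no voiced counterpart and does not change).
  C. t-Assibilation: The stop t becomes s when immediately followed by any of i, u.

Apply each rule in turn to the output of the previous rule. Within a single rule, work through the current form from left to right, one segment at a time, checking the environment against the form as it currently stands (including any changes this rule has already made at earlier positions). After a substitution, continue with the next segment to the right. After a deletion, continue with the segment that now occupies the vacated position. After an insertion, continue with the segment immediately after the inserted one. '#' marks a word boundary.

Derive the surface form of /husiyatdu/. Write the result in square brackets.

A Voicing Between Vowels: [husiyatdu] → [huziyatdu]
B Progressive Voicing Assimilation: [huziyatdu] → [huziyattu]
C t-Assibilation: [huziyattu] → [huziyatsu]

[huziyatsu]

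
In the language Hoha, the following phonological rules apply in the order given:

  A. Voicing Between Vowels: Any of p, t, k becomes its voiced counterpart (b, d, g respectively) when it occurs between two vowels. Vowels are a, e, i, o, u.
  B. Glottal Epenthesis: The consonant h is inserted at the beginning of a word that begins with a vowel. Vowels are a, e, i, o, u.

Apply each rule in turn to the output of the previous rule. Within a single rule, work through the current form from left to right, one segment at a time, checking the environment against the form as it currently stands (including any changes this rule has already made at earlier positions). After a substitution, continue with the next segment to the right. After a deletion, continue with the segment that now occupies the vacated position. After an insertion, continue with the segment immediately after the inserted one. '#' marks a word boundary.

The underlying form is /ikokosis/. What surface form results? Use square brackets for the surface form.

A Voicing Between Vowels: [ikokosis] → [igogosis]
B Glottal Epenthesis: [igogosis] → [higogosis]

[higogosis]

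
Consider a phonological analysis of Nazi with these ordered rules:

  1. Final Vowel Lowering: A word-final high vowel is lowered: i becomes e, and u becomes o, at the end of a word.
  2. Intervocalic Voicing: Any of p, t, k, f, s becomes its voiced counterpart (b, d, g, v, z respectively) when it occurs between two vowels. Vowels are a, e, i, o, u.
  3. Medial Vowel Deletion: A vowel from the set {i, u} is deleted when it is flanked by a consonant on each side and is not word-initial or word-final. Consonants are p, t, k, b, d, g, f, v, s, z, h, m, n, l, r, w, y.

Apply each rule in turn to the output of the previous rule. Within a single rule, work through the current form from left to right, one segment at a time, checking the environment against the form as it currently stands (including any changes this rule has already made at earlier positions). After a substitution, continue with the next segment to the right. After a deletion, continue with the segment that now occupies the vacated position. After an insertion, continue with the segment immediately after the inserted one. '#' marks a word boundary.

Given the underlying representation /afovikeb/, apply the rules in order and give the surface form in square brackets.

[avovgeb]

1 Final Vowel Lowering: no change — [afovikeb]
2 Intervocalic Voicing: [afovikeb] → [avovigeb]
3 Medial Vowel Deletion: [avovigeb] → [avovgeb]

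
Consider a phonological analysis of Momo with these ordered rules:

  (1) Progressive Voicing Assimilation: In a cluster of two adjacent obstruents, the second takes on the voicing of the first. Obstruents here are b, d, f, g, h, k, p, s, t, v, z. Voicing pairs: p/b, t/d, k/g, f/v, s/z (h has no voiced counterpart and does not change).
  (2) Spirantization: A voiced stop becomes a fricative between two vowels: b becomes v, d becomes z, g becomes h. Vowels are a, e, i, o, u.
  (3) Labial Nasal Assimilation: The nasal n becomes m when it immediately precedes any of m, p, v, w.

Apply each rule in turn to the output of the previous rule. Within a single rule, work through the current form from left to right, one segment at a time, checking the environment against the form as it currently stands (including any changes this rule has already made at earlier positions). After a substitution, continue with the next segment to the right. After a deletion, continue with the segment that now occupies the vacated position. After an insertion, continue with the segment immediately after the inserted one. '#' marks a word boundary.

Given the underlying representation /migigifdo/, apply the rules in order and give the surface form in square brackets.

(1) Progressive Voicing Assimilation: [migigifdo] → [migigifto]
(2) Spirantization: [migigifto] → [mihihifto]
(3) Labial Nasal Assimilation: no change — [mihihifto]

[mihihifto]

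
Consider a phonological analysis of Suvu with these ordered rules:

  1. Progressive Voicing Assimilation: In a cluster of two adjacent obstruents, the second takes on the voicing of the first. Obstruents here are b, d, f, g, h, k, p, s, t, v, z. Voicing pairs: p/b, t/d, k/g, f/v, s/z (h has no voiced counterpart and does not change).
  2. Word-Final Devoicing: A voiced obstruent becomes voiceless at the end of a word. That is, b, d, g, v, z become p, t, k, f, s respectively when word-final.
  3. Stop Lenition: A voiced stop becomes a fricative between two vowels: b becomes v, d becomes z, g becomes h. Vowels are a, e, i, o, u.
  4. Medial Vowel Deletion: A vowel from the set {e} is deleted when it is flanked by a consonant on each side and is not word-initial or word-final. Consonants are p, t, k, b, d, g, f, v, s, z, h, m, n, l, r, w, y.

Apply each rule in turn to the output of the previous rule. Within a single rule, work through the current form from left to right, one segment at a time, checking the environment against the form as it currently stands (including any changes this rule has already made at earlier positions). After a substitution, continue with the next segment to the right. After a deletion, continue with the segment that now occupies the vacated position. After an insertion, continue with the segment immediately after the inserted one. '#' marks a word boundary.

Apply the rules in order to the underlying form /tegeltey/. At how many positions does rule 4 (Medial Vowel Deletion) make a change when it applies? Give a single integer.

1 Progressive Voicing Assimilation: no change — [tegeltey]
2 Word-Final Devoicing: no change — [tegeltey]
3 Stop Lenition: [tegeltey] → [teheltey]
4 Medial Vowel Deletion: [teheltey] → [thlty]
Rule 4 changed 3 position(s).

3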